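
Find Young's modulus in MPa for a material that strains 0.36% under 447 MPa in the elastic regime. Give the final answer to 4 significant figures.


E = sigma / epsilon
epsilon = 0.36% = 3.6e-03
E = 447 / 3.6e-03
E = 124200 MPa


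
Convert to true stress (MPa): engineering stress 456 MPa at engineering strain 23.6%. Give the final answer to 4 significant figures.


sigma_true = sigma_eng * (1 + epsilon_eng)
sigma_true = 456 * (1 + 0.236)
sigma_true = 563.6 MPa


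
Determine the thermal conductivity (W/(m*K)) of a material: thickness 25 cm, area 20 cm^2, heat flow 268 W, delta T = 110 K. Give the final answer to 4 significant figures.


k = Q*L / (A*dT)
L = 0.25 m, A = 2e-03 m^2
k = 268 * 0.25 / (2e-03 * 110)
k = 304.5 W/(m*K)


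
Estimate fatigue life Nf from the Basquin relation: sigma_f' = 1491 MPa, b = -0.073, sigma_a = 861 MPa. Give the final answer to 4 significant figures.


sigma_a = sigma_f' * (2*Nf)^b
2*Nf = (sigma_a / sigma_f')^(1/b)
2*Nf = (861 / 1491)^(1/-0.073)
2*Nf = 1848.31
Nf = 924.2 cycles


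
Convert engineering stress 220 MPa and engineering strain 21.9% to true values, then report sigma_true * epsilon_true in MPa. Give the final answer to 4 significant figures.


sigma_true = sigma_eng * (1 + epsilon_eng)
sigma_true = 220 * (1 + 0.219) = 268.18 MPa
epsilon_true = ln(1 + epsilon_eng)
epsilon_true = ln(1 + 0.219) = 0.198031
sigma_true * epsilon_true = 268.18 * 0.198031 = 53.11 MPa


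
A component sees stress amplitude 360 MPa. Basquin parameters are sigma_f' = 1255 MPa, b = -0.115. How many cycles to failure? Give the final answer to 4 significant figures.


sigma_a = sigma_f' * (2*Nf)^b
2*Nf = (sigma_a / sigma_f')^(1/b)
2*Nf = (360 / 1255)^(1/-0.115)
2*Nf = 52000.9
Nf = 26000 cycles


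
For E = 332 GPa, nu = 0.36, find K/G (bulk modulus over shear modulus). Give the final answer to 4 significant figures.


G = E / (2*(1+nu))
G = 332 / (2*(1+0.36)) = 122.059 GPa
K = E / (3*(1-2*nu))
K = 332 / (3*(1-2*0.36)) = 395.238 GPa
K/G = 395.238 / 122.059 = 3.238


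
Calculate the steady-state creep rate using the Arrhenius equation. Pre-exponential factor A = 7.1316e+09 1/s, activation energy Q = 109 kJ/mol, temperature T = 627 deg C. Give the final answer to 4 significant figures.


rate = A * exp(-Q / (R*T))
T = 627 + 273.15 = 900.15 K
rate = 7.1316e+09 * exp(-109e3 / (8.314 * 900.15))
rate = 3371 1/s


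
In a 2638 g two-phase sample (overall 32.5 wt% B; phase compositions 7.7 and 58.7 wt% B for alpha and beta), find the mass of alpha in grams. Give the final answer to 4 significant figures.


f_alpha = (C_beta - C0) / (C_beta - C_alpha)
f_alpha = (58.7 - 32.5) / (58.7 - 7.7) = 0.513725
m_alpha = f_alpha * m_total = 0.513725 * 2638 = 1355 g


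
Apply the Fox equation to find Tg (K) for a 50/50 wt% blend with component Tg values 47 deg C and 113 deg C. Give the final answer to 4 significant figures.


1/Tg = w1/Tg1 + w2/Tg2 (in Kelvin)
Tg1 = 320.15 K, Tg2 = 386.15 K
1/Tg = 0.5/320.15 + 0.5/386.15
Tg = 350.1 K


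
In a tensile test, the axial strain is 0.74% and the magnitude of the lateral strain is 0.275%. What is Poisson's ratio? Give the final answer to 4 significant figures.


nu = -epsilon_lat / epsilon_axial
Lateral strain is contraction (negative), so using magnitudes:
nu = 0.275 / 0.74
nu = 0.3716


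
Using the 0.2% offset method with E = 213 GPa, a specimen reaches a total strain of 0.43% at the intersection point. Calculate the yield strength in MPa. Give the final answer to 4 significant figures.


Offset strain = 0.002
Elastic strain at yield = total_strain - offset = 4.3e-03 - 0.002 = 2.3e-03
sigma_y = E * elastic_strain = 213000 * 2.3e-03
sigma_y = 489.9 MPa


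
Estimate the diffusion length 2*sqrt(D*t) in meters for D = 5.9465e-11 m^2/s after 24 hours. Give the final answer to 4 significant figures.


t = 24 hr = 86400 s
Diffusion length = 2*sqrt(D*t)
= 2*sqrt(5.9465e-11 * 86400)
= 4.533e-03 m


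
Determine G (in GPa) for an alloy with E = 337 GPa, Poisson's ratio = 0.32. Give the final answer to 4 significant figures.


G = E / (2*(1+nu))
G = 337 / (2*(1+0.32))
G = 127.7 GPa


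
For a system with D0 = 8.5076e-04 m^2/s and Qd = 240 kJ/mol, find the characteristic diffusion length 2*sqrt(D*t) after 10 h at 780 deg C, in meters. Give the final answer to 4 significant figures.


Step 1: D = D0 * exp(-Qd/(R*T))
T = 1053.15 K
D = 8.5076e-04 * exp(-240e3 / (8.314 * 1053.15)) = 1.06106e-15 m^2/s
Step 2: L = 2*sqrt(D*t)
t = 10 h = 36000 s
L = 2*sqrt(1.06106e-15 * 36000) = 1.236e-05 m


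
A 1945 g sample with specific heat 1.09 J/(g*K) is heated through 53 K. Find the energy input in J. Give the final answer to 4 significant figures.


Q = m * cp * dT
Q = 1945 * 1.09 * 53
Q = 112400 J


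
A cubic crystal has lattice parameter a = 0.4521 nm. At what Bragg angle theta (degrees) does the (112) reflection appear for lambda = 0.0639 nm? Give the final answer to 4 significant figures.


d = a / sqrt(h^2+k^2+l^2)
d = 0.4521 / sqrt(6) = 0.184569 nm
lambda = 2*d*sin(theta)  =>  sin(theta) = lambda / (2*d)
sin(theta) = 0.0639 / (2 * 0.184569) = 0.173106
theta = 9.968 deg


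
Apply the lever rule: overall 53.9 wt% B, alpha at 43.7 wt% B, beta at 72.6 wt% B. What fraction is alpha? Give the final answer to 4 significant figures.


f_alpha = (C_beta - C0) / (C_beta - C_alpha)
f_alpha = (72.6 - 53.9) / (72.6 - 43.7)
f_alpha = 0.6471


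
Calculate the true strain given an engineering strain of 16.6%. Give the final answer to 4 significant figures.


epsilon_true = ln(1 + epsilon_eng)
epsilon_true = ln(1 + 0.166)
epsilon_true = 0.1536


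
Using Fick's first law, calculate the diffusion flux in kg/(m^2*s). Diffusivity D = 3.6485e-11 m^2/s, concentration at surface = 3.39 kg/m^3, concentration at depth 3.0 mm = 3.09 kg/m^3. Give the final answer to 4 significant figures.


J = -D * (dC/dx) = D * (C1 - C2) / dx
J = 3.6485e-11 * (3.39 - 3.09) / 3e-03
J = 3.649e-09 kg/(m^2*s)


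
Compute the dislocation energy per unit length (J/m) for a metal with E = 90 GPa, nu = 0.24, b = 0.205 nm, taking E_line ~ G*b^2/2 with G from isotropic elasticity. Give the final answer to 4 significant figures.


Step 1: G = E / (2*(1+nu))
G = 90 / (2*(1+0.24)) = 36.2903 GPa = 3.62903e+10 Pa
Step 2: E_line = G*b^2/2
b = 0.205 nm = 2.05e-10 m
E_line = 0.5 * 3.62903e+10 * (2.05e-10)^2 = 7.626e-10 J/m


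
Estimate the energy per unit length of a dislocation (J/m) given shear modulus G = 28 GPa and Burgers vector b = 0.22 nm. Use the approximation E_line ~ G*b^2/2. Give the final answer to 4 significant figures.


E = G*b^2/2
b = 0.22 nm = 2.2e-10 m
G = 28 GPa = 2.8e+10 Pa
E = 0.5 * 2.8e+10 * (2.2e-10)^2
E = 6.776e-10 J/m


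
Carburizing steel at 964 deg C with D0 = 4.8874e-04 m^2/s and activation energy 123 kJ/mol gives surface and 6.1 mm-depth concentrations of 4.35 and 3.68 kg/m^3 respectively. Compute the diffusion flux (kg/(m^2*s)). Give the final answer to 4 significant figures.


Step 1: D = D0 * exp(-Qd/(R*T))
T = 964 + 273.15 = 1237.15 K
D = 4.8874e-04 * exp(-123e3 / (8.314 * 1237.15)) = 3.13051e-09 m^2/s
Step 2: J = D * (C1 - C2) / dx
J = 3.13051e-09 * (4.35 - 3.68) / 6.1e-03
J = 3.438e-07 kg/(m^2*s)


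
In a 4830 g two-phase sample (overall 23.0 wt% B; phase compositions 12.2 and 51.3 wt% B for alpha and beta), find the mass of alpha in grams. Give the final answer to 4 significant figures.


f_alpha = (C_beta - C0) / (C_beta - C_alpha)
f_alpha = (51.3 - 23.0) / (51.3 - 12.2) = 0.723785
m_alpha = f_alpha * m_total = 0.723785 * 4830 = 3496 g


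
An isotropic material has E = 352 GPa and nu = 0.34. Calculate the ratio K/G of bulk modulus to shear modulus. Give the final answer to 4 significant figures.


G = E / (2*(1+nu))
G = 352 / (2*(1+0.34)) = 131.343 GPa
K = E / (3*(1-2*nu))
K = 352 / (3*(1-2*0.34)) = 366.667 GPa
K/G = 366.667 / 131.343 = 2.792


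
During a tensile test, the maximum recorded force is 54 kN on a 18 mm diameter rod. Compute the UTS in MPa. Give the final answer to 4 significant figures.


A0 = pi*(d/2)^2 = pi*(18/2)^2 = 254.469 mm^2
UTS = F_max / A0 = 54*1000 / 254.469
UTS = 212.2 MPa


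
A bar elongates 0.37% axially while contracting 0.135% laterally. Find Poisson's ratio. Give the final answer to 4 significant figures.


nu = -epsilon_lat / epsilon_axial
Lateral strain is contraction (negative), so using magnitudes:
nu = 0.135 / 0.37
nu = 0.3649


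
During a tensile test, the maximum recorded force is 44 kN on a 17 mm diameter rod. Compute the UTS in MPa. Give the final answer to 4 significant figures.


A0 = pi*(d/2)^2 = pi*(17/2)^2 = 226.98 mm^2
UTS = F_max / A0 = 44*1000 / 226.98
UTS = 193.8 MPa


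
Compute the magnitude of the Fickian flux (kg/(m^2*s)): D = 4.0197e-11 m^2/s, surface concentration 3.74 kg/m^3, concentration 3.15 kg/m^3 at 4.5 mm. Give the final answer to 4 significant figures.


J = -D * (dC/dx) = D * (C1 - C2) / dx
J = 4.0197e-11 * (3.74 - 3.15) / 4.5e-03
J = 5.27e-09 kg/(m^2*s)


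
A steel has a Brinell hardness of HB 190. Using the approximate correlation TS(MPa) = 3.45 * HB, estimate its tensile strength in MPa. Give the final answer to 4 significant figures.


TS (MPa) = 3.45 * HB
TS = 3.45 * 190
TS = 655.5 MPa


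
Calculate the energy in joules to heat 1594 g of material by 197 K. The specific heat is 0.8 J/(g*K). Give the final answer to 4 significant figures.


Q = m * cp * dT
Q = 1594 * 0.8 * 197
Q = 251200 J


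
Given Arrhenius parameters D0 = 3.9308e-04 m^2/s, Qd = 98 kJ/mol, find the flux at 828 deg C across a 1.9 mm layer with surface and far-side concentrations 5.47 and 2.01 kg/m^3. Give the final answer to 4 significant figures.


Step 1: D = D0 * exp(-Qd/(R*T))
T = 828 + 273.15 = 1101.15 K
D = 3.9308e-04 * exp(-98e3 / (8.314 * 1101.15)) = 8.82148e-09 m^2/s
Step 2: J = D * (C1 - C2) / dx
J = 8.82148e-09 * (5.47 - 2.01) / 1.9e-03
J = 1.606e-05 kg/(m^2*s)


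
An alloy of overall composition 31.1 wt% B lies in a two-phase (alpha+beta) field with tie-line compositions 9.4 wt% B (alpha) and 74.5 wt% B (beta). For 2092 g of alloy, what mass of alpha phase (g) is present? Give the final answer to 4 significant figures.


f_alpha = (C_beta - C0) / (C_beta - C_alpha)
f_alpha = (74.5 - 31.1) / (74.5 - 9.4) = 0.666667
m_alpha = f_alpha * m_total = 0.666667 * 2092 = 1395 g


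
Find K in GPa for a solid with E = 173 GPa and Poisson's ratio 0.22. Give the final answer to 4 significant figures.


K = E / (3*(1-2*nu))
K = 173 / (3*(1-2*0.22))
K = 103 GPa


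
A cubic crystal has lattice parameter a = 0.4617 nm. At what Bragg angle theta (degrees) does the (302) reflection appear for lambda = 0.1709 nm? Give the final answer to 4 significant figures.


d = a / sqrt(h^2+k^2+l^2)
d = 0.4617 / sqrt(13) = 0.128053 nm
lambda = 2*d*sin(theta)  =>  sin(theta) = lambda / (2*d)
sin(theta) = 0.1709 / (2 * 0.128053) = 0.667304
theta = 41.86 deg


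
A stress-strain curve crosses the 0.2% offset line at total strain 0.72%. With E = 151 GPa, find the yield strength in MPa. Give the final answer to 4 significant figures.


Offset strain = 0.002
Elastic strain at yield = total_strain - offset = 7.2e-03 - 0.002 = 5.2e-03
sigma_y = E * elastic_strain = 151000 * 5.2e-03
sigma_y = 785.2 MPa


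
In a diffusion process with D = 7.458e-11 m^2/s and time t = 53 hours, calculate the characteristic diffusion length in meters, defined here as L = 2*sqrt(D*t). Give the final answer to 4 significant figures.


t = 53 hr = 190800 s
Diffusion length = 2*sqrt(D*t)
= 2*sqrt(7.458e-11 * 190800)
= 7.544e-03 m


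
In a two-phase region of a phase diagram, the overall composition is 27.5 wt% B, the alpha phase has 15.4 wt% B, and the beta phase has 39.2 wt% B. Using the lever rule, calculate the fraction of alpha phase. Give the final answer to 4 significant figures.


f_alpha = (C_beta - C0) / (C_beta - C_alpha)
f_alpha = (39.2 - 27.5) / (39.2 - 15.4)
f_alpha = 0.4916


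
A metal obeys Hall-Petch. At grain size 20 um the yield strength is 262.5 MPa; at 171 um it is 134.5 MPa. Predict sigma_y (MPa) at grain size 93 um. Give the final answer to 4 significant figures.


sigma_y = sigma0 + k / sqrt(d)
1/sqrt(d1) = 1/sqrt(2e-05) = 223.607;  1/sqrt(d2) = 76.4719
k = (sigma1 - sigma2) / (1/sqrt(d1) - 1/sqrt(d2)) = (262.5 - 134.5) / (223.607 - 76.4719) = 0.86995 MPa*m^0.5
sigma0 = sigma1 - k/sqrt(d1) = 262.5 - 0.86995*223.607 = 67.9733 MPa
sigma_y(d3) = 67.9733 + 0.86995 / sqrt(9.3e-05) = 158.2 MPa


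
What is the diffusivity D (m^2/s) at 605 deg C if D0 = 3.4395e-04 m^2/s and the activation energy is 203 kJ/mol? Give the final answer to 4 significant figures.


D = D0 * exp(-Qd / (R*T))
T = 878.15 K
D = 3.4395e-04 * exp(-203e3 / (8.314 * 878.15))
D = 2.891e-16 m^2/s


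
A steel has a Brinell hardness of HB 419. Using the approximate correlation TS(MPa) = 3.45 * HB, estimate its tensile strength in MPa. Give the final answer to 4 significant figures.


TS (MPa) = 3.45 * HB
TS = 3.45 * 419
TS = 1446 MPa


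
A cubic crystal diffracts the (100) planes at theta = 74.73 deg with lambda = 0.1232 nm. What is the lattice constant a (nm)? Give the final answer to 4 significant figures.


d = lambda / (2*sin(theta))
d = 0.1232 / (2*sin(74.73 deg))
d = 0.0638543 nm
a = d * sqrt(h^2+k^2+l^2) = 0.0638543 * sqrt(1)
a = 0.06385 nm


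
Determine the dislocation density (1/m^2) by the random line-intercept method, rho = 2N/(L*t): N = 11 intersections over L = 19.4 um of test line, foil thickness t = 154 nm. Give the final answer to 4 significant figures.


rho = 2N / (L * t)
L = 19.4 um = 1.94e-05 m, t = 154 nm = 1.54e-07 m
rho = 2 * 11 / (1.94e-05 * 1.54e-07)
rho = 7.364e+12 1/m^2


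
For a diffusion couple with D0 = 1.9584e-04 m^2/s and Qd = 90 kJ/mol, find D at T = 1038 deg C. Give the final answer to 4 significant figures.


D = D0 * exp(-Qd / (R*T))
T = 1311.15 K
D = 1.9584e-04 * exp(-90e3 / (8.314 * 1311.15))
D = 5.085e-08 m^2/s


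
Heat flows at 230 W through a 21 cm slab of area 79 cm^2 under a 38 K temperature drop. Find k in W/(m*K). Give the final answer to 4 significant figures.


k = Q*L / (A*dT)
L = 0.21 m, A = 7.9e-03 m^2
k = 230 * 0.21 / (7.9e-03 * 38)
k = 160.9 W/(m*K)


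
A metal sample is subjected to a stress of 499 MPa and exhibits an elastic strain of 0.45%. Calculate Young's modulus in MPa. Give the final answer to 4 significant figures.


E = sigma / epsilon
epsilon = 0.45% = 4.5e-03
E = 499 / 4.5e-03
E = 110900 MPa


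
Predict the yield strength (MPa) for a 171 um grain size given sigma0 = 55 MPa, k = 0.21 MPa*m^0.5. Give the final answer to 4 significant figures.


sigma_y = sigma0 + k / sqrt(d)
d = 171 um = 1.71e-04 m
sigma_y = 55 + 0.21 / sqrt(1.71e-04)
sigma_y = 71.06 MPa


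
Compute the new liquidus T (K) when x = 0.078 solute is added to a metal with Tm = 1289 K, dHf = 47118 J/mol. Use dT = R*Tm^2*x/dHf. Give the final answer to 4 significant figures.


dT = R*Tm^2*x / dHf
dT = 8.314 * 1289^2 * 0.078 / 47118
dT = 22.8678 K
T_new = 1289 - 22.8678 = 1266 K


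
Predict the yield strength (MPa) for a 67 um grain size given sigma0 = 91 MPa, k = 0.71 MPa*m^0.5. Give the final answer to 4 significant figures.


sigma_y = sigma0 + k / sqrt(d)
d = 67 um = 6.7e-05 m
sigma_y = 91 + 0.71 / sqrt(6.7e-05)
sigma_y = 177.7 MPa


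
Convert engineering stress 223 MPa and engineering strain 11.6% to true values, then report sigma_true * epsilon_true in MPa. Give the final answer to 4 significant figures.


sigma_true = sigma_eng * (1 + epsilon_eng)
sigma_true = 223 * (1 + 0.116) = 248.868 MPa
epsilon_true = ln(1 + epsilon_eng)
epsilon_true = ln(1 + 0.116) = 0.109751
sigma_true * epsilon_true = 248.868 * 0.109751 = 27.31 MPa


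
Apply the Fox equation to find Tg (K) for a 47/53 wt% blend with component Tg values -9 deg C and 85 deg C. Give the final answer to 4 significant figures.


1/Tg = w1/Tg1 + w2/Tg2 (in Kelvin)
Tg1 = 264.15 K, Tg2 = 358.15 K
1/Tg = 0.47/264.15 + 0.53/358.15
Tg = 306.8 K


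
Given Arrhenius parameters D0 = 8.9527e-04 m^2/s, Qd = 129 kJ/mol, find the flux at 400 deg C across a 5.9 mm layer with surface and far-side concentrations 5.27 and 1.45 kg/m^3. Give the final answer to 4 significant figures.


Step 1: D = D0 * exp(-Qd/(R*T))
T = 400 + 273.15 = 673.15 K
D = 8.9527e-04 * exp(-129e3 / (8.314 * 673.15)) = 8.74052e-14 m^2/s
Step 2: J = D * (C1 - C2) / dx
J = 8.74052e-14 * (5.27 - 1.45) / 5.9e-03
J = 5.659e-11 kg/(m^2*s)


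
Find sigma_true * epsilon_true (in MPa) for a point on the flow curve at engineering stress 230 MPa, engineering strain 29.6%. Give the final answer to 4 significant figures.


sigma_true = sigma_eng * (1 + epsilon_eng)
sigma_true = 230 * (1 + 0.296) = 298.08 MPa
epsilon_true = ln(1 + epsilon_eng)
epsilon_true = ln(1 + 0.296) = 0.259283
sigma_true * epsilon_true = 298.08 * 0.259283 = 77.29 MPa


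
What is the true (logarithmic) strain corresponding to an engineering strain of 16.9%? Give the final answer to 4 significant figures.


epsilon_true = ln(1 + epsilon_eng)
epsilon_true = ln(1 + 0.169)
epsilon_true = 0.1561


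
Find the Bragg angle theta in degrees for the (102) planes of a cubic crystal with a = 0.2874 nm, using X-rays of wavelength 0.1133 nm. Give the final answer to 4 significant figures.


d = a / sqrt(h^2+k^2+l^2)
d = 0.2874 / sqrt(5) = 0.128529 nm
lambda = 2*d*sin(theta)  =>  sin(theta) = lambda / (2*d)
sin(theta) = 0.1133 / (2 * 0.128529) = 0.440756
theta = 26.15 deg


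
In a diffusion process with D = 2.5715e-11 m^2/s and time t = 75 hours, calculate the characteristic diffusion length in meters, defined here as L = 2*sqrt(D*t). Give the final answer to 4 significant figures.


t = 75 hr = 270000 s
Diffusion length = 2*sqrt(D*t)
= 2*sqrt(2.5715e-11 * 270000)
= 5.27e-03 m


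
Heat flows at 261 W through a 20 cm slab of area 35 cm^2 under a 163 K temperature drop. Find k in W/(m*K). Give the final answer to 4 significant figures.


k = Q*L / (A*dT)
L = 0.2 m, A = 3.5e-03 m^2
k = 261 * 0.2 / (3.5e-03 * 163)
k = 91.5 W/(m*K)


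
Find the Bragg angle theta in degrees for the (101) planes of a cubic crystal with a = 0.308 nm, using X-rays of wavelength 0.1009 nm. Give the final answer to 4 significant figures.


d = a / sqrt(h^2+k^2+l^2)
d = 0.308 / sqrt(2) = 0.217789 nm
lambda = 2*d*sin(theta)  =>  sin(theta) = lambda / (2*d)
sin(theta) = 0.1009 / (2 * 0.217789) = 0.231646
theta = 13.39 deg


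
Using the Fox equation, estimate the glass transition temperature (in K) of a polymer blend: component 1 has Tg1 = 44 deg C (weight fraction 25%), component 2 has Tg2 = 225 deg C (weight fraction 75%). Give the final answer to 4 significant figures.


1/Tg = w1/Tg1 + w2/Tg2 (in Kelvin)
Tg1 = 317.15 K, Tg2 = 498.15 K
1/Tg = 0.25/317.15 + 0.75/498.15
Tg = 435.9 K


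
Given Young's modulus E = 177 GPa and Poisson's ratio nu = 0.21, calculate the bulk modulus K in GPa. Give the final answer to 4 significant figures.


K = E / (3*(1-2*nu))
K = 177 / (3*(1-2*0.21))
K = 101.7 GPa


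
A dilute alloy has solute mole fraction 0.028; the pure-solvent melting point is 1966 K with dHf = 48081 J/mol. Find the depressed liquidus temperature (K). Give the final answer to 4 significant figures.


dT = R*Tm^2*x / dHf
dT = 8.314 * 1966^2 * 0.028 / 48081
dT = 18.7138 K
T_new = 1966 - 18.7138 = 1947 K


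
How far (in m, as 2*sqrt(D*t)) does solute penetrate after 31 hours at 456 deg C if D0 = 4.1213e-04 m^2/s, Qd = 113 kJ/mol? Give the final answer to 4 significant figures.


Step 1: D = D0 * exp(-Qd/(R*T))
T = 729.15 K
D = 4.1213e-04 * exp(-113e3 / (8.314 * 729.15)) = 3.30887e-12 m^2/s
Step 2: L = 2*sqrt(D*t)
t = 31 h = 111600 s
L = 2*sqrt(3.30887e-12 * 111600) = 1.215e-03 m


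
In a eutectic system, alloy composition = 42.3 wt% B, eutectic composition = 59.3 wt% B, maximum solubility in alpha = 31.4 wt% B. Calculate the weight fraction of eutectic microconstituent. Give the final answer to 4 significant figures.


f_primary = (C_e - C0) / (C_e - C_alpha_max)
f_primary = (59.3 - 42.3) / (59.3 - 31.4)
f_primary = 0.609319
f_eutectic = 1 - 0.609319 = 0.3907


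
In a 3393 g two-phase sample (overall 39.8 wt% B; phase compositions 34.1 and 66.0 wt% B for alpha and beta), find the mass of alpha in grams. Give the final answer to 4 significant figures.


f_alpha = (C_beta - C0) / (C_beta - C_alpha)
f_alpha = (66.0 - 39.8) / (66.0 - 34.1) = 0.821317
m_alpha = f_alpha * m_total = 0.821317 * 3393 = 2787 g


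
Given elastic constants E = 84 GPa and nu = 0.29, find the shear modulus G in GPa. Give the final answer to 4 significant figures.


G = E / (2*(1+nu))
G = 84 / (2*(1+0.29))
G = 32.56 GPa


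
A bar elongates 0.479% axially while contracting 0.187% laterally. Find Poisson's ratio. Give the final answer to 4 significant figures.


nu = -epsilon_lat / epsilon_axial
Lateral strain is contraction (negative), so using magnitudes:
nu = 0.187 / 0.479
nu = 0.3904


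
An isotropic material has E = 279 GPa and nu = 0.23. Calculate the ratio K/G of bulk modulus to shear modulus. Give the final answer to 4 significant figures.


G = E / (2*(1+nu))
G = 279 / (2*(1+0.23)) = 113.415 GPa
K = E / (3*(1-2*nu))
K = 279 / (3*(1-2*0.23)) = 172.222 GPa
K/G = 172.222 / 113.415 = 1.519


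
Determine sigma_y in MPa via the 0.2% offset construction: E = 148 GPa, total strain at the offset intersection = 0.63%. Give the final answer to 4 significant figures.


Offset strain = 0.002
Elastic strain at yield = total_strain - offset = 6.3e-03 - 0.002 = 4.3e-03
sigma_y = E * elastic_strain = 148000 * 4.3e-03
sigma_y = 636.4 MPa


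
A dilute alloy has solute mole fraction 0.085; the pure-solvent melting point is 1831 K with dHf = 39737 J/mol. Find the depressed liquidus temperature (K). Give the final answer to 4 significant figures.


dT = R*Tm^2*x / dHf
dT = 8.314 * 1831^2 * 0.085 / 39737
dT = 59.6226 K
T_new = 1831 - 59.6226 = 1771 K


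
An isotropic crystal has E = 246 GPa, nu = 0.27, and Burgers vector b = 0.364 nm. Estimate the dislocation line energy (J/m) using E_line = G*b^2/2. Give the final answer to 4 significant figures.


Step 1: G = E / (2*(1+nu))
G = 246 / (2*(1+0.27)) = 96.8504 GPa = 9.68504e+10 Pa
Step 2: E_line = G*b^2/2
b = 0.364 nm = 3.64e-10 m
E_line = 0.5 * 9.68504e+10 * (3.64e-10)^2 = 6.416e-09 J/m


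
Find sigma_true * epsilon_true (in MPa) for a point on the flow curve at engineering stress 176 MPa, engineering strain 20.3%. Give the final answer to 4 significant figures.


sigma_true = sigma_eng * (1 + epsilon_eng)
sigma_true = 176 * (1 + 0.203) = 211.728 MPa
epsilon_true = ln(1 + epsilon_eng)
epsilon_true = ln(1 + 0.203) = 0.184818
sigma_true * epsilon_true = 211.728 * 0.184818 = 39.13 MPa


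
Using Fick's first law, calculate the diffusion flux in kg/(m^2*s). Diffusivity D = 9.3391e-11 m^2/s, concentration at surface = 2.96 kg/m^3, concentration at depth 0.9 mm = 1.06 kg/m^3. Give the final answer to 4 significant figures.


J = -D * (dC/dx) = D * (C1 - C2) / dx
J = 9.3391e-11 * (2.96 - 1.06) / 9e-04
J = 1.972e-07 kg/(m^2*s)


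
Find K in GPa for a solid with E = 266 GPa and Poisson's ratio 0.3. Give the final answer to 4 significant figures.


K = E / (3*(1-2*nu))
K = 266 / (3*(1-2*0.3))
K = 221.7 GPa


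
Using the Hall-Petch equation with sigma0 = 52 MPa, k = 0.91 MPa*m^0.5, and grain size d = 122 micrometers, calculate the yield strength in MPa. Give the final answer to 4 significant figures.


sigma_y = sigma0 + k / sqrt(d)
d = 122 um = 1.22e-04 m
sigma_y = 52 + 0.91 / sqrt(1.22e-04)
sigma_y = 134.4 MPa


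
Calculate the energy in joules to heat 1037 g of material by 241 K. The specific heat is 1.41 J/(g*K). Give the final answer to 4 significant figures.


Q = m * cp * dT
Q = 1037 * 1.41 * 241
Q = 352400 J


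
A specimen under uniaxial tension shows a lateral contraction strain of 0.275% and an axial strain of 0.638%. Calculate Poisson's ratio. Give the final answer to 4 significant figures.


nu = -epsilon_lat / epsilon_axial
Lateral strain is contraction (negative), so using magnitudes:
nu = 0.275 / 0.638
nu = 0.431


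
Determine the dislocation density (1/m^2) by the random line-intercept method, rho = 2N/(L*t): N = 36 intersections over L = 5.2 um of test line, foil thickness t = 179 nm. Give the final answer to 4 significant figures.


rho = 2N / (L * t)
L = 5.2 um = 5.2e-06 m, t = 179 nm = 1.79e-07 m
rho = 2 * 36 / (5.2e-06 * 1.79e-07)
rho = 7.735e+13 1/m^2


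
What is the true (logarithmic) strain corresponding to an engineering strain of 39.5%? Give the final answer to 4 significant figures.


epsilon_true = ln(1 + epsilon_eng)
epsilon_true = ln(1 + 0.395)
epsilon_true = 0.3329


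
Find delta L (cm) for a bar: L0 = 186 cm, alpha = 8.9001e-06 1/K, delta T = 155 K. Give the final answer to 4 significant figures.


dL = L0 * alpha * dT
dL = 186 * 8.9001e-06 * 155
dL = 0.2566 cm


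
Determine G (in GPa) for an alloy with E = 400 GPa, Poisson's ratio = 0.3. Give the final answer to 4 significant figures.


G = E / (2*(1+nu))
G = 400 / (2*(1+0.3))
G = 153.8 GPa


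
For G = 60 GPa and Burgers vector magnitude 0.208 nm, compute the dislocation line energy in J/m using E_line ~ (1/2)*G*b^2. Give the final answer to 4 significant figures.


E = G*b^2/2
b = 0.208 nm = 2.08e-10 m
G = 60 GPa = 6e+10 Pa
E = 0.5 * 6e+10 * (2.08e-10)^2
E = 1.298e-09 J/m


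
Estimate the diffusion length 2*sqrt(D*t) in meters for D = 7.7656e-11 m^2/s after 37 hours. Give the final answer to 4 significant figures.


t = 37 hr = 133200 s
Diffusion length = 2*sqrt(D*t)
= 2*sqrt(7.7656e-11 * 133200)
= 6.432e-03 m


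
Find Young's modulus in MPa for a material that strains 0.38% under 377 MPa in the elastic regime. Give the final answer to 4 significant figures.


E = sigma / epsilon
epsilon = 0.38% = 3.8e-03
E = 377 / 3.8e-03
E = 99210 MPa


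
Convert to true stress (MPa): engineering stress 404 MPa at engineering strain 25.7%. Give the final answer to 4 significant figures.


sigma_true = sigma_eng * (1 + epsilon_eng)
sigma_true = 404 * (1 + 0.257)
sigma_true = 507.8 MPa


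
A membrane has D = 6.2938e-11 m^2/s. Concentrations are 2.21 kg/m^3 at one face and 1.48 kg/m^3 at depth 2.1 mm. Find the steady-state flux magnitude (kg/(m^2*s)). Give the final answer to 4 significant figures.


J = -D * (dC/dx) = D * (C1 - C2) / dx
J = 6.2938e-11 * (2.21 - 1.48) / 2.1e-03
J = 2.188e-08 kg/(m^2*s)


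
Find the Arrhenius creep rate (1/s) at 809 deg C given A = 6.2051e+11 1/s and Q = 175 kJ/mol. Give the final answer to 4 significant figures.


rate = A * exp(-Q / (R*T))
T = 809 + 273.15 = 1082.15 K
rate = 6.2051e+11 * exp(-175e3 / (8.314 * 1082.15))
rate = 2215 1/s


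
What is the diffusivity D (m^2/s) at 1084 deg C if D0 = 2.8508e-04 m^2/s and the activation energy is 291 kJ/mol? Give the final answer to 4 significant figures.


D = D0 * exp(-Qd / (R*T))
T = 1357.15 K
D = 2.8508e-04 * exp(-291e3 / (8.314 * 1357.15))
D = 1.796e-15 m^2/s


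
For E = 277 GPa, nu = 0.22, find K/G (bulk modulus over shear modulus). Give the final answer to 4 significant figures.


G = E / (2*(1+nu))
G = 277 / (2*(1+0.22)) = 113.525 GPa
K = E / (3*(1-2*nu))
K = 277 / (3*(1-2*0.22)) = 164.881 GPa
K/G = 164.881 / 113.525 = 1.452


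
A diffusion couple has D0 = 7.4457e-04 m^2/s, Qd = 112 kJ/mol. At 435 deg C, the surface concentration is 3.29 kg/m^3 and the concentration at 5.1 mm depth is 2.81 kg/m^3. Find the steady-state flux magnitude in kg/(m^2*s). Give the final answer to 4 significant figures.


Step 1: D = D0 * exp(-Qd/(R*T))
T = 435 + 273.15 = 708.15 K
D = 7.4457e-04 * exp(-112e3 / (8.314 * 708.15)) = 4.07615e-12 m^2/s
Step 2: J = D * (C1 - C2) / dx
J = 4.07615e-12 * (3.29 - 2.81) / 5.1e-03
J = 3.836e-10 kg/(m^2*s)


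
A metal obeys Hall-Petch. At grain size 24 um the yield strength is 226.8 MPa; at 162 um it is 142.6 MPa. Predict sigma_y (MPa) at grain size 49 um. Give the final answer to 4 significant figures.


sigma_y = sigma0 + k / sqrt(d)
1/sqrt(d1) = 1/sqrt(2.4e-05) = 204.124;  1/sqrt(d2) = 78.5674
k = (sigma1 - sigma2) / (1/sqrt(d1) - 1/sqrt(d2)) = (226.8 - 142.6) / (204.124 - 78.5674) = 0.670613 MPa*m^0.5
sigma0 = sigma1 - k/sqrt(d1) = 226.8 - 0.670613*204.124 = 89.9116 MPa
sigma_y(d3) = 89.9116 + 0.670613 / sqrt(4.9e-05) = 185.7 MPa


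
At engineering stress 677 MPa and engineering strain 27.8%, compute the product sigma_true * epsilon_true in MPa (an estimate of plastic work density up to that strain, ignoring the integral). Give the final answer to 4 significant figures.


sigma_true = sigma_eng * (1 + epsilon_eng)
sigma_true = 677 * (1 + 0.278) = 865.206 MPa
epsilon_true = ln(1 + epsilon_eng)
epsilon_true = ln(1 + 0.278) = 0.245296
sigma_true * epsilon_true = 865.206 * 0.245296 = 212.2 MPa


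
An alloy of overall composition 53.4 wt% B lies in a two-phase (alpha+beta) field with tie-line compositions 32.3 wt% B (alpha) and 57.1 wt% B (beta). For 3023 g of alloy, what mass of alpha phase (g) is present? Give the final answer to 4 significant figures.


f_alpha = (C_beta - C0) / (C_beta - C_alpha)
f_alpha = (57.1 - 53.4) / (57.1 - 32.3) = 0.149194
m_alpha = f_alpha * m_total = 0.149194 * 3023 = 451 g


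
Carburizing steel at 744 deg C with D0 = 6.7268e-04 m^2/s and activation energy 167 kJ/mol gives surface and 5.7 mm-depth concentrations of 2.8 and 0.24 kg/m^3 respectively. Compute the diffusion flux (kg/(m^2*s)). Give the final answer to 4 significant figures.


Step 1: D = D0 * exp(-Qd/(R*T))
T = 744 + 273.15 = 1017.15 K
D = 6.7268e-04 * exp(-167e3 / (8.314 * 1017.15)) = 1.784e-12 m^2/s
Step 2: J = D * (C1 - C2) / dx
J = 1.784e-12 * (2.8 - 0.24) / 5.7e-03
J = 8.012e-10 kg/(m^2*s)


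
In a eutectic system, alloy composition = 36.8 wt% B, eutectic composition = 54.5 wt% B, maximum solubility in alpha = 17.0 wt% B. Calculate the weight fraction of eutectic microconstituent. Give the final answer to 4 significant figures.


f_primary = (C_e - C0) / (C_e - C_alpha_max)
f_primary = (54.5 - 36.8) / (54.5 - 17.0)
f_primary = 0.472
f_eutectic = 1 - 0.472 = 0.528


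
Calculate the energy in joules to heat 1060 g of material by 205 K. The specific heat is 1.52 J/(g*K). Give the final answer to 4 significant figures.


Q = m * cp * dT
Q = 1060 * 1.52 * 205
Q = 330300 J


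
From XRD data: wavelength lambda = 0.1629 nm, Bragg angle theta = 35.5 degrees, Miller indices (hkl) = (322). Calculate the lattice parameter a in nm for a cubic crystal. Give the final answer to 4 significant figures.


d = lambda / (2*sin(theta))
d = 0.1629 / (2*sin(35.5 deg))
d = 0.140261 nm
a = d * sqrt(h^2+k^2+l^2) = 0.140261 * sqrt(17)
a = 0.5783 nm


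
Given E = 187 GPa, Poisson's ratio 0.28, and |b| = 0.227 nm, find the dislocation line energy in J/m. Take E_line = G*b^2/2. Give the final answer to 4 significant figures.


Step 1: G = E / (2*(1+nu))
G = 187 / (2*(1+0.28)) = 73.0469 GPa = 7.30469e+10 Pa
Step 2: E_line = G*b^2/2
b = 0.227 nm = 2.27e-10 m
E_line = 0.5 * 7.30469e+10 * (2.27e-10)^2 = 1.882e-09 J/m


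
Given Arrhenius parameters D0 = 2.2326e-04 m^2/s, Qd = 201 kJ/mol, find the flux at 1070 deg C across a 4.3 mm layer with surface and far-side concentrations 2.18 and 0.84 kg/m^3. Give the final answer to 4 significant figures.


Step 1: D = D0 * exp(-Qd/(R*T))
T = 1070 + 273.15 = 1343.15 K
D = 2.2326e-04 * exp(-201e3 / (8.314 * 1343.15)) = 3.40179e-12 m^2/s
Step 2: J = D * (C1 - C2) / dx
J = 3.40179e-12 * (2.18 - 0.84) / 4.3e-03
J = 1.06e-09 kg/(m^2*s)


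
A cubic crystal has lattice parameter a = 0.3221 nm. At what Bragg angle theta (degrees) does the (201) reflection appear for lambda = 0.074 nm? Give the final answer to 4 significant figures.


d = a / sqrt(h^2+k^2+l^2)
d = 0.3221 / sqrt(5) = 0.144047 nm
lambda = 2*d*sin(theta)  =>  sin(theta) = lambda / (2*d)
sin(theta) = 0.074 / (2 * 0.144047) = 0.25686
theta = 14.88 deg


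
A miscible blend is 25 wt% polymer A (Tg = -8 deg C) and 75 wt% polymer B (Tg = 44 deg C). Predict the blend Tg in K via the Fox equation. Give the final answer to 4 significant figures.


1/Tg = w1/Tg1 + w2/Tg2 (in Kelvin)
Tg1 = 265.15 K, Tg2 = 317.15 K
1/Tg = 0.25/265.15 + 0.75/317.15
Tg = 302.3 K


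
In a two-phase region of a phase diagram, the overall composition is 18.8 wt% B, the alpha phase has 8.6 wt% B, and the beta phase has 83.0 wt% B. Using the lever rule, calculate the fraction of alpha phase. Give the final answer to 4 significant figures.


f_alpha = (C_beta - C0) / (C_beta - C_alpha)
f_alpha = (83.0 - 18.8) / (83.0 - 8.6)
f_alpha = 0.8629


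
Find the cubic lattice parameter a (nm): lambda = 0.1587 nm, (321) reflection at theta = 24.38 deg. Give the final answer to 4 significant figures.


d = lambda / (2*sin(theta))
d = 0.1587 / (2*sin(24.38 deg))
d = 0.19223 nm
a = d * sqrt(h^2+k^2+l^2) = 0.19223 * sqrt(14)
a = 0.7193 nm


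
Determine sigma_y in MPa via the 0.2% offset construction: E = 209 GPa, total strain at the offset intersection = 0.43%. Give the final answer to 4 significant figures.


Offset strain = 0.002
Elastic strain at yield = total_strain - offset = 4.3e-03 - 0.002 = 2.3e-03
sigma_y = E * elastic_strain = 209000 * 2.3e-03
sigma_y = 480.7 MPa


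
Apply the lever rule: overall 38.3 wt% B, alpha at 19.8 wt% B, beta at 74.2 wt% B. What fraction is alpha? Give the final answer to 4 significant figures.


f_alpha = (C_beta - C0) / (C_beta - C_alpha)
f_alpha = (74.2 - 38.3) / (74.2 - 19.8)
f_alpha = 0.6599


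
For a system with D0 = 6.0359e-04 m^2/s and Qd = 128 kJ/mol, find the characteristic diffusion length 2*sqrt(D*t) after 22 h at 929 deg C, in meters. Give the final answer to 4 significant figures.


Step 1: D = D0 * exp(-Qd/(R*T))
T = 1202.15 K
D = 6.0359e-04 * exp(-128e3 / (8.314 * 1202.15)) = 1.65505e-09 m^2/s
Step 2: L = 2*sqrt(D*t)
t = 22 h = 79200 s
L = 2*sqrt(1.65505e-09 * 79200) = 0.0229 m


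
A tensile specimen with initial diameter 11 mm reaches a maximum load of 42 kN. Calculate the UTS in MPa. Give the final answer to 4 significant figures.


A0 = pi*(d/2)^2 = pi*(11/2)^2 = 95.0332 mm^2
UTS = F_max / A0 = 42*1000 / 95.0332
UTS = 442 MPa


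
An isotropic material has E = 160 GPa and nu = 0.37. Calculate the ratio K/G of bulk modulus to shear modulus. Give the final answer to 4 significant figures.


G = E / (2*(1+nu))
G = 160 / (2*(1+0.37)) = 58.3942 GPa
K = E / (3*(1-2*nu))
K = 160 / (3*(1-2*0.37)) = 205.128 GPa
K/G = 205.128 / 58.3942 = 3.513


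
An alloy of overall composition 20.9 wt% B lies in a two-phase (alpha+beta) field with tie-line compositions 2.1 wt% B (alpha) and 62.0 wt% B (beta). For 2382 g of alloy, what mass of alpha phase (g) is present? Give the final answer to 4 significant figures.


f_alpha = (C_beta - C0) / (C_beta - C_alpha)
f_alpha = (62.0 - 20.9) / (62.0 - 2.1) = 0.686144
m_alpha = f_alpha * m_total = 0.686144 * 2382 = 1634 g


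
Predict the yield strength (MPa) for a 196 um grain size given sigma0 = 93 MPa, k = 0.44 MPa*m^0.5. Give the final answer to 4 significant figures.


sigma_y = sigma0 + k / sqrt(d)
d = 196 um = 1.96e-04 m
sigma_y = 93 + 0.44 / sqrt(1.96e-04)
sigma_y = 124.4 MPa


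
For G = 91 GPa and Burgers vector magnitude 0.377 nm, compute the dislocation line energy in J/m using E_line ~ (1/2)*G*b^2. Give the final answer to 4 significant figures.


E = G*b^2/2
b = 0.377 nm = 3.77e-10 m
G = 91 GPa = 9.1e+10 Pa
E = 0.5 * 9.1e+10 * (3.77e-10)^2
E = 6.467e-09 J/m


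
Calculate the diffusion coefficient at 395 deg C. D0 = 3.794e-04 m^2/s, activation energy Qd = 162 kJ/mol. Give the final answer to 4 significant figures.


D = D0 * exp(-Qd / (R*T))
T = 668.15 K
D = 3.794e-04 * exp(-162e3 / (8.314 * 668.15))
D = 8.2e-17 m^2/s


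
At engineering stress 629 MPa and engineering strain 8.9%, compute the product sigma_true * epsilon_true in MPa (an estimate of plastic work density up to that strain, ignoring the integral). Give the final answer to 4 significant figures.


sigma_true = sigma_eng * (1 + epsilon_eng)
sigma_true = 629 * (1 + 0.089) = 684.981 MPa
epsilon_true = ln(1 + epsilon_eng)
epsilon_true = ln(1 + 0.089) = 0.0852598
sigma_true * epsilon_true = 684.981 * 0.0852598 = 58.4 MPa


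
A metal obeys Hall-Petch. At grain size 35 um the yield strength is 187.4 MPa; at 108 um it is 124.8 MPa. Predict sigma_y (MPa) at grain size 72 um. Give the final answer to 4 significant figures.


sigma_y = sigma0 + k / sqrt(d)
1/sqrt(d1) = 1/sqrt(3.5e-05) = 169.031;  1/sqrt(d2) = 96.225
k = (sigma1 - sigma2) / (1/sqrt(d1) - 1/sqrt(d2)) = (187.4 - 124.8) / (169.031 - 96.225) = 0.859822 MPa*m^0.5
sigma0 = sigma1 - k/sqrt(d1) = 187.4 - 0.859822*169.031 = 42.0636 MPa
sigma_y(d3) = 42.0636 + 0.859822 / sqrt(7.2e-05) = 143.4 MPa


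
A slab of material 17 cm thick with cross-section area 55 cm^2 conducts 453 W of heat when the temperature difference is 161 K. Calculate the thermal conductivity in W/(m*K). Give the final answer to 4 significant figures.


k = Q*L / (A*dT)
L = 0.17 m, A = 5.5e-03 m^2
k = 453 * 0.17 / (5.5e-03 * 161)
k = 86.97 W/(m*K)


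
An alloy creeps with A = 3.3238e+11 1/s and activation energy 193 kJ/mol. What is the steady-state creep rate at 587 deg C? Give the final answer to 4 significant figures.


rate = A * exp(-Q / (R*T))
T = 587 + 273.15 = 860.15 K
rate = 3.3238e+11 * exp(-193e3 / (8.314 * 860.15))
rate = 0.6322 1/s


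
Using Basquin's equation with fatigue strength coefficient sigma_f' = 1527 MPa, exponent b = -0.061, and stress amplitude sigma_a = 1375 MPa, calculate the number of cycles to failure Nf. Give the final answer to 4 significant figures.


sigma_a = sigma_f' * (2*Nf)^b
2*Nf = (sigma_a / sigma_f')^(1/b)
2*Nf = (1375 / 1527)^(1/-0.061)
2*Nf = 5.57824
Nf = 2.789 cycles


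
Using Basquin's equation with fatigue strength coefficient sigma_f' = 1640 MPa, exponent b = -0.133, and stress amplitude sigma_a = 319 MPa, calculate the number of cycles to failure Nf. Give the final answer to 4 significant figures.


sigma_a = sigma_f' * (2*Nf)^b
2*Nf = (sigma_a / sigma_f')^(1/b)
2*Nf = (319 / 1640)^(1/-0.133)
2*Nf = 221955
Nf = 111000 cycles


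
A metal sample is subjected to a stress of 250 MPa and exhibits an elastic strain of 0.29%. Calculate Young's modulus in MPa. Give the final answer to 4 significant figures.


E = sigma / epsilon
epsilon = 0.29% = 2.9e-03
E = 250 / 2.9e-03
E = 86210 MPa


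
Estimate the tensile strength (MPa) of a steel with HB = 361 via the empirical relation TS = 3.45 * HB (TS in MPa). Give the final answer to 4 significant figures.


TS (MPa) = 3.45 * HB
TS = 3.45 * 361
TS = 1245 MPa


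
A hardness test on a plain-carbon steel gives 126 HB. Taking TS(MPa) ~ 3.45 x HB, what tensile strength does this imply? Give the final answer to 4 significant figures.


TS (MPa) = 3.45 * HB
TS = 3.45 * 126
TS = 434.7 MPa


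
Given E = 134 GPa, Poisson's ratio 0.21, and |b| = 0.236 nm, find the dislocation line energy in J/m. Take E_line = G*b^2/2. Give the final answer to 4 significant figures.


Step 1: G = E / (2*(1+nu))
G = 134 / (2*(1+0.21)) = 55.3719 GPa = 5.53719e+10 Pa
Step 2: E_line = G*b^2/2
b = 0.236 nm = 2.36e-10 m
E_line = 0.5 * 5.53719e+10 * (2.36e-10)^2 = 1.542e-09 J/m


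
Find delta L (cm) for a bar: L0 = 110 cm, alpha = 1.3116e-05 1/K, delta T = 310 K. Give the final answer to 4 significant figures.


dL = L0 * alpha * dT
dL = 110 * 1.3116e-05 * 310
dL = 0.4473 cm


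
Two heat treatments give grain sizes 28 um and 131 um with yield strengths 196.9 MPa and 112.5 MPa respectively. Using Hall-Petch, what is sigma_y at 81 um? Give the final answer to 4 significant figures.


sigma_y = sigma0 + k / sqrt(d)
1/sqrt(d1) = 1/sqrt(2.8e-05) = 188.982;  1/sqrt(d2) = 87.3704
k = (sigma1 - sigma2) / (1/sqrt(d1) - 1/sqrt(d2)) = (196.9 - 112.5) / (188.982 - 87.3704) = 0.830612 MPa*m^0.5
sigma0 = sigma1 - k/sqrt(d1) = 196.9 - 0.830612*188.982 = 39.9291 MPa
sigma_y(d3) = 39.9291 + 0.830612 / sqrt(8.1e-05) = 132.2 MPa
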